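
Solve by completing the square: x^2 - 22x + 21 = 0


Start: x^2 - 22x + 21 = 0
Move constant: x^2 - 22x = -21
Half of -22 is -11, squared is 121
Add 121 to both sides: x^2 - 22x + 121 = 100
(x - 11)^2 = 100
x - 11 = ±10
x = 11 + 10 = 21 or x = 11 - 10 = 1

x = 1, x = 21


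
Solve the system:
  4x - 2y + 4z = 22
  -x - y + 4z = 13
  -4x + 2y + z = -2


Using Cramer's rule. Expand each determinant along the first row.
D  = 4*[(-1)*1 - 4*2] - (-2)*[(-1)*1 - 4*(-4)] + 4*[(-1)*2 - (-1)*(-4)]
  = 4*(-9) - (-2)*(15) + 4*(-6) = -30
Dx = 22*[(-1)*1 - 4*2] - (-2)*[13*1 - 4*(-2)] + 4*[13*2 - (-1)*(-2)]
  = 22*(-9) - (-2)*(21) + 4*(24) = -60
Dy = 4*[13*1 - 4*(-2)] - 22*[(-1)*1 - 4*(-4)] + 4*[(-1)*(-2) - 13*(-4)]
  = 4*(21) - 22*(15) + 4*(54) = -30
Dz = 4*[(-1)*(-2) - 13*2] - (-2)*[(-1)*(-2) - 13*(-4)] + 22*[(-1)*2 - (-1)*(-4)]
  = 4*(-24) - (-2)*(54) + 22*(-6) = -120
x = Dx/D = -60/-30 = 2, y = Dy/D = -30/-30 = 1, z = Dz/D = -120/-30 = 4
Check eq1: (4)(2) + (-2)(1) + (4)(4) = 22 = 22 ✓
Check eq2: (-1)(2) + (-1)(1) + (4)(4) = 13 = 13 ✓
Check eq3: (-4)(2) + (2)(1) + (1)(4) = -2 = -2 ✓

x = 2, y = 1, z = 4


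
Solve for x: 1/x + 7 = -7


Subtract 7 from both sides: 1/x = -14
Multiply both sides by x: 1 = -14 * x
Divide by -14: x = -1/14

x = -1/14


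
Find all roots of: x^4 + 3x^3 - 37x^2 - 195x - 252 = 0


Let p(x) = x^4 + 3x^3 - 37x^2 - 195x - 252. By the rational root theorem (leading coefficient 1), any rational root is an integer divisor of 252: try ±1, ±2, ... in turn.
Test x = 1: value = -480 ≠ 0.
Test x = -1: value = -96 ≠ 0.
Test x = 2: value = -750 ≠ 0.
Test x = -2: value = -18 ≠ 0.
Test x = 3: value = -1008 ≠ 0.
Test x = -3: value = 0 ✓, so (x + 3) is a factor.
Synthetic division by (x + 3): bring down 1; 1(-3) + 3 = 0; 0(-3) - 37 = -37; (-37)(-3) - 195 = -84; (-84)(-3) - 252 = 0 → quotient x^3 - 37x - 84, remainder 0.
Continue with the quotient x^3 - 37x - 84 (candidates must divide 84; re-test x = -3 first in case it repeats).
Test x = -3: value = 0 ✓, so (x + 3) is a factor.
Synthetic division by (x + 3): bring down 1; 1(-3) + 0 = -3; (-3)(-3) - 37 = -28; (-28)(-3) - 84 = 0 → quotient x^2 - 3x - 28, remainder 0.
Solve the quadratic x^2 - 3x - 28 = 0: discriminant = (-3)^2 - 4(1)(-28) = 9 + 112 = 121.
sqrt(121) = 11, so x = (3 ± 11)/2: x = 7 or x = -4.
Collecting all roots found:

x = -4, x = -3 (multiplicity 2), x = 7


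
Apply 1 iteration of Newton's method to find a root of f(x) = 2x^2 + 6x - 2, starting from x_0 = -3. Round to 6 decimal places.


Newton's method: x_(n+1) = x_n - f(x_n)/f'(x_n)
f(x) = 2x^2 + 6x - 2
f'(x) = 4x + 6

Iteration 1:
  f(-3.000000) = -2.000000
  f'(-3.000000) = -6.000000
  x_1 = -3.000000 - (-2.000000)/(-6.000000) = -3.333333

x_1 = -3.333333


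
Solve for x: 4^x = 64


Express both sides with the same base.
64 = 4^3
Since the bases match: x = 3

x = 3


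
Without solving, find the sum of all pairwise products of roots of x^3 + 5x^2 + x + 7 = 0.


By Vieta's formulas for x^3 + bx^2 + cx + d = 0:
  r1 + r2 + r3 = -b/a = -5
  r1*r2 + r1*r3 + r2*r3 = c/a = 1
  r1*r2*r3 = -d/a = -7


Sum of pairwise products = 1


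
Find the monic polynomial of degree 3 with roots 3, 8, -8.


A monic polynomial with roots 3, 8, -8 is:
p(x) = (x - 3)(x - 8)(x + 8)
After multiplying by (x - 3): x - 3
After multiplying by (x - 8): x^2 - 11x + 24
After multiplying by (x + 8): x^3 - 3x^2 - 64x + 192

x^3 - 3x^2 - 64x + 192


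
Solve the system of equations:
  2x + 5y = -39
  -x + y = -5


Using Cramer's rule:
Determinant D = (2)(1) - (-1)(5) = 2 + 5 = 7
Dx = (-39)(1) - (-5)(5) = -39 + 25 = -14
Dy = (2)(-5) - (-1)(-39) = -10 - 39 = -49
x = Dx/D = -14/7 = -2
y = Dy/D = -49/7 = -7

x = -2, y = -7


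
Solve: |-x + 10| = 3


An absolute value equation |expr| = 3 gives two cases:
Case 1: -x + 10 = 3
  -x = -7, so x = 7
Case 2: -x + 10 = -3
  -x = -13, so x = 13

x = 7, x = 13


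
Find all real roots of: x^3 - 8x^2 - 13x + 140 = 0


Let p(x) = x^3 - 8x^2 - 13x + 140. By the rational root theorem (leading coefficient 1), any rational root is an integer divisor of 140: try ±1, ±2, ... in turn.
Test x = 1: value = 120 ≠ 0.
Test x = -1: value = 144 ≠ 0.
Test x = 2: value = 90 ≠ 0.
Test x = -2: value = 126 ≠ 0.
Test x = 4: value = 24 ≠ 0.
Test x = -4: value = 0 ✓, so (x + 4) is a factor.
Synthetic division by (x + 4): bring down 1; 1(-4) - 8 = -12; (-12)(-4) - 13 = 35; 35(-4) + 140 = 0 → quotient x^2 - 12x + 35, remainder 0.
Solve the quadratic x^2 - 12x + 35 = 0: discriminant = (-12)^2 - 4(1)(35) = 144 - 140 = 4.
sqrt(4) = 2, so x = (12 ± 2)/2: x = 7 or x = 5.

x = -4, x = 5, x = 7


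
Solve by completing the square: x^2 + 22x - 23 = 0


Start: x^2 + 22x - 23 = 0
Move constant: x^2 + 22x = 23
Half of 22 is 11, squared is 121
Add 121 to both sides: x^2 + 22x + 121 = 144
(x + 11)^2 = 144
x + 11 = ±12
x = -11 + 12 = 1 or x = -11 - 12 = -23

x = -23, x = 1


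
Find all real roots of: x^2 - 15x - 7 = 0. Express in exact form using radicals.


Using the quadratic formula: x = (-b ± sqrt(b^2 - 4ac)) / (2a)
Here a = 1, b = -15, c = -7
Discriminant = b^2 - 4ac = (-15)^2 - 4(1)(-7) = 225 + 28 = 253
Since discriminant = 253 > 0, there are two real roots.
x = (15 ± sqrt(253)) / 2
Numerically: x ≈ 15.4530 or x ≈ -0.4530

x = (15 + sqrt(253)) / 2 or x = (15 - sqrt(253)) / 2


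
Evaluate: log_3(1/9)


We need the exponent such that 3^? = 1/9
3^(-2) = 1/3^2 = 1/9
Therefore log_3(1/9) = -2

-2


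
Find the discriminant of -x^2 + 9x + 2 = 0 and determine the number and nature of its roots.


For ax^2 + bx + c = 0, discriminant D = b^2 - 4ac
Here a = -1, b = 9, c = 2
D = (9)^2 - 4(-1)(2) = 81 + 8 = 89

D = 89 > 0 but not a perfect square
The equation has 2 distinct real irrational roots.

Discriminant = 89, 2 distinct real irrational roots


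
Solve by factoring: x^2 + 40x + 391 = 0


We need two numbers that multiply to 391 and add to 40.
Those numbers are 23 and 17 (since 23 * 17 = 391 and 23 + 17 = 40).
So x^2 + 40x + 391 = (x + 23)(x + 17) = 0
Setting each factor to zero: x = -23 or x = -17

x = -23, x = -17


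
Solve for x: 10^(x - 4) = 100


Express both sides with the same base.
100 = 10^2
Since the bases match, equate exponents: x - 4 = 2
So x = 2 - (-4) = 6

x = 6


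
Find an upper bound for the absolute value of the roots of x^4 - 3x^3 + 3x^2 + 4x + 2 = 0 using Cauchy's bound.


Cauchy's bound: all roots r satisfy |r| <= 1 + max(|a_i/a_n|) for i = 0,...,n-1
where a_n is the leading coefficient.

Coefficients: [1, -3, 3, 4, 2]
Leading coefficient a_n = 1
Ratios |a_i/a_n|: 3, 3, 4, 2
Maximum ratio: 4
Cauchy's bound: |r| <= 1 + 4 = 5

Upper bound = 5


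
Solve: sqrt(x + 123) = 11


Square both sides: x + 123 = 11^2 = 121
x = 121 - 123 = -2
x = -2
Check: sqrt(1*(-2) + 123) = sqrt(121) = 11 ✓

x = -2


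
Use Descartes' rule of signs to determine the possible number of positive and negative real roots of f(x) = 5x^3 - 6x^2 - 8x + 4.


Descartes' rule of signs:

For positive roots, count sign changes in f(x) = 5x^3 - 6x^2 - 8x + 4:
Signs of coefficients: +, -, -, +
Number of sign changes: 2
Possible positive real roots: 2, 0

For negative roots, examine f(-x) = -5x^3 - 6x^2 + 8x + 4:
Signs of coefficients: -, -, +, +
Number of sign changes: 1
Possible negative real roots: 1

Positive roots: 2 or 0; Negative roots: 1


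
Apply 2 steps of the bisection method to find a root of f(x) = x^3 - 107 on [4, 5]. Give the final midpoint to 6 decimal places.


f(x) = x^3 - 107
f(4) = -43 < 0
f(5) = 18 > 0

Step 1: midpoint = (4.000000 + 5.000000)/2 = 4.500000
  f(4.500000) = -15.875000
  f(mid) < 0, so root is in [4.500000, 5.000000]

Step 2: midpoint = (4.500000 + 5.000000)/2 = 4.750000
  f(4.750000) = 0.171875
  f(mid) > 0, so root is in [4.500000, 4.750000]

midpoint = 4.750000


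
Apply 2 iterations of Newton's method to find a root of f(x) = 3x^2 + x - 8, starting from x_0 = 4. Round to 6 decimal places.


Newton's method: x_(n+1) = x_n - f(x_n)/f'(x_n)
f(x) = 3x^2 + x - 8
f'(x) = 6x + 1

Iteration 1:
  f(4.000000) = 44.000000
  f'(4.000000) = 25.000000
  x_1 = 4.000000 - (44.000000)/(25.000000) = 2.240000

Iteration 2:
  f(2.240000) = 9.292800
  f'(2.240000) = 14.440000
  x_2 = 2.240000 - (9.292800)/(14.440000) = 1.596454

x_2 = 1.596454


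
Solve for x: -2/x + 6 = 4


Subtract 6 from both sides: -2/x = -2
Multiply both sides by x: -2 = -2 * x
Divide by -2: x = 1

x = 1


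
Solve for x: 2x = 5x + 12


Starting with: 2x = 5x + 12
Move all x terms to left: (2 - 5)x = 12 - 0
Simplify: -3x = 12
Divide both sides by -3: x = -4

x = -4


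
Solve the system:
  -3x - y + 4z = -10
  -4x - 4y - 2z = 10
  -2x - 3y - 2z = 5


Using Cramer's rule. Expand each determinant along the first row.
D  = (-3)*[(-4)*(-2) - (-2)*(-3)] - (-1)*[(-4)*(-2) - (-2)*(-2)] + 4*[(-4)*(-3) - (-4)*(-2)]
  = (-3)*(2) - (-1)*(4) + 4*(4) = 14
Dx = (-10)*[(-4)*(-2) - (-2)*(-3)] - (-1)*[10*(-2) - (-2)*5] + 4*[10*(-3) - (-4)*5]
  = (-10)*(2) - (-1)*(-10) + 4*(-10) = -70
Dy = (-3)*[10*(-2) - (-2)*5] - (-10)*[(-4)*(-2) - (-2)*(-2)] + 4*[(-4)*5 - 10*(-2)]
  = (-3)*(-10) - (-10)*(4) + 4*(0) = 70
Dz = (-3)*[(-4)*5 - 10*(-3)] - (-1)*[(-4)*5 - 10*(-2)] + (-10)*[(-4)*(-3) - (-4)*(-2)]
  = (-3)*(10) - (-1)*(0) + (-10)*(4) = -70
x = Dx/D = -70/14 = -5, y = Dy/D = 70/14 = 5, z = Dz/D = -70/14 = -5
Check eq1: (-3)(-5) + (-1)(5) + (4)(-5) = -10 = -10 ✓
Check eq2: (-4)(-5) + (-4)(5) + (-2)(-5) = 10 = 10 ✓
Check eq3: (-2)(-5) + (-3)(5) + (-2)(-5) = 5 = 5 ✓

x = -5, y = 5, z = -5


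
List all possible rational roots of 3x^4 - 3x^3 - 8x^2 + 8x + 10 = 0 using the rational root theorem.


Rational root theorem: possible roots are ±p/q where:
  p divides the constant term (10): p ∈ {1, 2, 5, 10}
  q divides the leading coefficient (3): q ∈ {1, 3}

All possible rational roots: -10, -5, -10/3, -2, -5/3, -1, -2/3, -1/3, 1/3, 2/3, 1, 5/3, 2, 10/3, 5, 10

-10, -5, -10/3, -2, -5/3, -1, -2/3, -1/3, 1/3, 2/3, 1, 5/3, 2, 10/3, 5, 10


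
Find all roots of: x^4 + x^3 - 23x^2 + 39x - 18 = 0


Let p(x) = x^4 + x^3 - 23x^2 + 39x - 18. By the rational root theorem (leading coefficient 1), any rational root is an integer divisor of 18: try ±1, ±2, ... in turn.
Test x = 1: value = 0 ✓, so (x - 1) is a factor.
Synthetic division by (x - 1): bring down 1; 1(1) + 1 = 2; 2(1) - 23 = -21; (-21)(1) + 39 = 18; 18(1) - 18 = 0 → quotient x^3 + 2x^2 - 21x + 18, remainder 0.
Continue with the quotient x^3 + 2x^2 - 21x + 18 (candidates must divide 18; re-test x = 1 first in case it repeats).
Test x = 1: value = 0 ✓, so (x - 1) is a factor.
Synthetic division by (x - 1): bring down 1; 1(1) + 2 = 3; 3(1) - 21 = -18; (-18)(1) + 18 = 0 → quotient x^2 + 3x - 18, remainder 0.
Solve the quadratic x^2 + 3x - 18 = 0: discriminant = 3^2 - 4(1)(-18) = 9 + 72 = 81.
sqrt(81) = 9, so x = (-3 ± 9)/2: x = 3 or x = -6.
Collecting all roots found:

x = -6, x = 1 (multiplicity 2), x = 3


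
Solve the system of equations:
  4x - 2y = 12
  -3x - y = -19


Using Cramer's rule:
Determinant D = (4)(-1) - (-3)(-2) = -4 - 6 = -10
Dx = (12)(-1) - (-19)(-2) = -12 - 38 = -50
Dy = (4)(-19) - (-3)(12) = -76 + 36 = -40
x = Dx/D = -50/-10 = 5
y = Dy/D = -40/-10 = 4

x = 5, y = 4


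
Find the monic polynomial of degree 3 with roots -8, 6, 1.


A monic polynomial with roots -8, 6, 1 is:
p(x) = (x + 8)(x - 6)(x - 1)
After multiplying by (x + 8): x + 8
After multiplying by (x - 6): x^2 + 2x - 48
After multiplying by (x - 1): x^3 + x^2 - 50x + 48

x^3 + x^2 - 50x + 48


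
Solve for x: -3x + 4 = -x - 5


Starting with: -3x + 4 = -x - 5
Move all x terms to left: (-3 + 1)x = -5 - 4
Simplify: -2x = -9
Divide both sides by -2: x = 9/2

x = 9/2


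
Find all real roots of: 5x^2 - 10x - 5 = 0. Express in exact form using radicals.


Using the quadratic formula: x = (-b ± sqrt(b^2 - 4ac)) / (2a)
Here a = 5, b = -10, c = -5
Discriminant = b^2 - 4ac = (-10)^2 - 4(5)(-5) = 100 + 100 = 200
Since discriminant = 200 > 0, there are two real roots.
x = (10 ± 10*sqrt(2)) / 10
Simplifying: x = 1 ± sqrt(2)
Numerically: x ≈ 2.4142 or x ≈ -0.4142

x = 1 + sqrt(2) or x = 1 - sqrt(2)


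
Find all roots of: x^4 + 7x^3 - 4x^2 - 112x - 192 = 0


Let p(x) = x^4 + 7x^3 - 4x^2 - 112x - 192. By the rational root theorem (leading coefficient 1), any rational root is an integer divisor of 192: try ±1, ±2, ... in turn.
Test x = 1: value = -300 ≠ 0.
Test x = -1: value = -90 ≠ 0.
Test x = 2: value = -360 ≠ 0.
Test x = -2: value = -24 ≠ 0.
Test x = 3: value = -294 ≠ 0.
Test x = -3: value = 0 ✓, so (x + 3) is a factor.
Synthetic division by (x + 3): bring down 1; 1(-3) + 7 = 4; 4(-3) - 4 = -16; (-16)(-3) - 112 = -64; (-64)(-3) - 192 = 0 → quotient x^3 + 4x^2 - 16x - 64, remainder 0.
Continue with the quotient x^3 + 4x^2 - 16x - 64 (candidates must divide 64).
Test x = 4: value = 0 ✓, so (x - 4) is a factor.
Synthetic division by (x - 4): bring down 1; 1(4) + 4 = 8; 8(4) - 16 = 16; 16(4) - 64 = 0 → quotient x^2 + 8x + 16, remainder 0.
Solve the quadratic x^2 + 8x + 16 = 0: discriminant = 8^2 - 4(1)(16) = 64 - 64 = 0.
Discriminant = 0, so a double root: x = -8/2 = -4.
Collecting all roots found:

x = -4 (multiplicity 2), x = -3, x = 4


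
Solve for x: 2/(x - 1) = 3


Multiply both sides by (x - 1): 2 = 3(x - 1)
Distribute: 2 = 3x - 3
3x = 2 + 3 = 5
x = 5/3

x = 5/3


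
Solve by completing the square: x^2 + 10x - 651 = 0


Start: x^2 + 10x - 651 = 0
Move constant: x^2 + 10x = 651
Half of 10 is 5, squared is 25
Add 25 to both sides: x^2 + 10x + 25 = 676
(x + 5)^2 = 676
x + 5 = ±26
x = -5 + 26 = 21 or x = -5 - 26 = -31

x = -31, x = 21


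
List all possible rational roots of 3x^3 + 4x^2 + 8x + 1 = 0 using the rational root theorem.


Rational root theorem: possible roots are ±p/q where:
  p divides the constant term (1): p ∈ {1}
  q divides the leading coefficient (3): q ∈ {1, 3}

All possible rational roots: -1, -1/3, 1/3, 1

-1, -1/3, 1/3, 1


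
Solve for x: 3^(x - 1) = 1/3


Express both sides with the same base.
1/3 = 3^(-1)
Since the bases match, equate exponents: x - 1 = -1
So x = -1 - (-1) = 0

x = 0


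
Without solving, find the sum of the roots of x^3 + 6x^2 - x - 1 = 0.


By Vieta's formulas for x^3 + bx^2 + cx + d = 0:
  r1 + r2 + r3 = -b/a = -6
  r1*r2 + r1*r3 + r2*r3 = c/a = -1
  r1*r2*r3 = -d/a = 1


Sum = -6


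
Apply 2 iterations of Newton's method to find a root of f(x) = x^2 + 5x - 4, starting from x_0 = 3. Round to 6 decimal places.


Newton's method: x_(n+1) = x_n - f(x_n)/f'(x_n)
f(x) = x^2 + 5x - 4
f'(x) = 2x + 5

Iteration 1:
  f(3.000000) = 20.000000
  f'(3.000000) = 11.000000
  x_1 = 3.000000 - (20.000000)/(11.000000) = 1.181818

Iteration 2:
  f(1.181818) = 3.305785
  f'(1.181818) = 7.363636
  x_2 = 1.181818 - (3.305785)/(7.363636) = 0.732884

x_2 = 0.732884


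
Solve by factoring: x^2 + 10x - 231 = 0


We need two numbers that multiply to -231 and add to 10.
Those numbers are -11 and 21 (since (-11) * 21 = -231 and (-11) + 21 = 10).
So x^2 + 10x - 231 = (x - 11)(x + 21) = 0
Setting each factor to zero: x = 11 or x = -21

x = -21, x = 11


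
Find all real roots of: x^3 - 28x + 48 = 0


Let p(x) = x^3 - 28x + 48. By the rational root theorem (leading coefficient 1), any rational root is an integer divisor of 48: try ±1, ±2, ... in turn.
Test x = 1: value = 21 ≠ 0.
Test x = -1: value = 75 ≠ 0.
Test x = 2: value = 0 ✓, so (x - 2) is a factor.
Synthetic division by (x - 2): bring down 1; 1(2) + 0 = 2; 2(2) - 28 = -24; (-24)(2) + 48 = 0 → quotient x^2 + 2x - 24, remainder 0.
Solve the quadratic x^2 + 2x - 24 = 0: discriminant = 2^2 - 4(1)(-24) = 4 + 96 = 100.
sqrt(100) = 10, so x = (-2 ± 10)/2: x = 4 or x = -6.

x = -6, x = 2, x = 4


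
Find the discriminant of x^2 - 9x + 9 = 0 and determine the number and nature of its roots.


For ax^2 + bx + c = 0, discriminant D = b^2 - 4ac
Here a = 1, b = -9, c = 9
D = (-9)^2 - 4(1)(9) = 81 - 36 = 45

D = 45 > 0 but not a perfect square
The equation has 2 distinct real irrational roots.

Discriminant = 45, 2 distinct real irrational roots


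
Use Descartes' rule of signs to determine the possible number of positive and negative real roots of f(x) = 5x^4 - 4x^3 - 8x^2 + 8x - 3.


Descartes' rule of signs:

For positive roots, count sign changes in f(x) = 5x^4 - 4x^3 - 8x^2 + 8x - 3:
Signs of coefficients: +, -, -, +, -
Number of sign changes: 3
Possible positive real roots: 3, 1

For negative roots, examine f(-x) = 5x^4 + 4x^3 - 8x^2 - 8x - 3:
Signs of coefficients: +, +, -, -, -
Number of sign changes: 1
Possible negative real roots: 1

Positive roots: 3 or 1; Negative roots: 1


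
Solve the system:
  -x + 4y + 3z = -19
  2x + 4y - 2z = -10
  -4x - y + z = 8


Using Cramer's rule. Expand each determinant along the first row.
D  = (-1)*[4*1 - (-2)*(-1)] - 4*[2*1 - (-2)*(-4)] + 3*[2*(-1) - 4*(-4)]
  = (-1)*(2) - 4*(-6) + 3*(14) = 64
Dx = (-19)*[4*1 - (-2)*(-1)] - 4*[(-10)*1 - (-2)*8] + 3*[(-10)*(-1) - 4*8]
  = (-19)*(2) - 4*(6) + 3*(-22) = -128
Dy = (-1)*[(-10)*1 - (-2)*8] - (-19)*[2*1 - (-2)*(-4)] + 3*[2*8 - (-10)*(-4)]
  = (-1)*(6) - (-19)*(-6) + 3*(-24) = -192
Dz = (-1)*[4*8 - (-10)*(-1)] - 4*[2*8 - (-10)*(-4)] + (-19)*[2*(-1) - 4*(-4)]
  = (-1)*(22) - 4*(-24) + (-19)*(14) = -192
x = Dx/D = -128/64 = -2, y = Dy/D = -192/64 = -3, z = Dz/D = -192/64 = -3
Check eq1: (-1)(-2) + (4)(-3) + (3)(-3) = -19 = -19 ✓
Check eq2: (2)(-2) + (4)(-3) + (-2)(-3) = -10 = -10 ✓
Check eq3: (-4)(-2) + (-1)(-3) + (1)(-3) = 8 = 8 ✓

x = -2, y = -3, z = -3


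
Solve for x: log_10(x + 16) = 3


Convert to exponential form: x + 16 = 10^3 = 1000
x = 1000 - 16 = 984
Check: log_10(984 + 16) = log_10(1000) = log_10(1000) = 3 ✓

x = 984


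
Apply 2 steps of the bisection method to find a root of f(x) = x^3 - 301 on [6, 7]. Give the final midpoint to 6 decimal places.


f(x) = x^3 - 301
f(6) = -85 < 0
f(7) = 42 > 0

Step 1: midpoint = (6.000000 + 7.000000)/2 = 6.500000
  f(6.500000) = -26.375000
  f(mid) < 0, so root is in [6.500000, 7.000000]

Step 2: midpoint = (6.500000 + 7.000000)/2 = 6.750000
  f(6.750000) = 6.546875
  f(mid) > 0, so root is in [6.500000, 6.750000]

midpoint = 6.750000


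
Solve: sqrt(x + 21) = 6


Square both sides: x + 21 = 6^2 = 36
x = 36 - 21 = 15
x = 15
Check: sqrt(1*15 + 21) = sqrt(36) = 6 ✓

x = 15


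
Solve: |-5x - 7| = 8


An absolute value equation |expr| = 8 gives two cases:
Case 1: -5x - 7 = 8
  -5x = 15, so x = -3
Case 2: -5x - 7 = -8
  -5x = -1, so x = 1/5

x = -3, x = 1/5


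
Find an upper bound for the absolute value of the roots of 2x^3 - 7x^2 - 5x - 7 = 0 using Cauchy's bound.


Cauchy's bound: all roots r satisfy |r| <= 1 + max(|a_i/a_n|) for i = 0,...,n-1
where a_n is the leading coefficient.

Coefficients: [2, -7, -5, -7]
Leading coefficient a_n = 2
Ratios |a_i/a_n|: 7/2, 5/2, 7/2
Maximum ratio: 7/2
Cauchy's bound: |r| <= 1 + 7/2 = 9/2

Upper bound = 9/2


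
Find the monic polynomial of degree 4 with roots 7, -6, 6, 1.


A monic polynomial with roots 7, -6, 6, 1 is:
p(x) = (x - 7)(x + 6)(x - 6)(x - 1)
After multiplying by (x - 7): x - 7
After multiplying by (x + 6): x^2 - x - 42
After multiplying by (x - 6): x^3 - 7x^2 - 36x + 252
After multiplying by (x - 1): x^4 - 8x^3 - 29x^2 + 288x - 252

x^4 - 8x^3 - 29x^2 + 288x - 252


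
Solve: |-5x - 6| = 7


An absolute value equation |expr| = 7 gives two cases:
Case 1: -5x - 6 = 7
  -5x = 13, so x = -13/5
Case 2: -5x - 6 = -7
  -5x = -1, so x = 1/5

x = -13/5, x = 1/5


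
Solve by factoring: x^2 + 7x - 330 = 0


We need two numbers that multiply to -330 and add to 7.
Those numbers are -15 and 22 (since (-15) * 22 = -330 and (-15) + 22 = 7).
So x^2 + 7x - 330 = (x - 15)(x + 22) = 0
Setting each factor to zero: x = 15 or x = -22

x = -22, x = 15


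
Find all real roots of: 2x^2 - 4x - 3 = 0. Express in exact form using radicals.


Using the quadratic formula: x = (-b ± sqrt(b^2 - 4ac)) / (2a)
Here a = 2, b = -4, c = -3
Discriminant = b^2 - 4ac = (-4)^2 - 4(2)(-3) = 16 + 24 = 40
Since discriminant = 40 > 0, there are two real roots.
x = (4 ± 2*sqrt(10)) / 4
Simplifying: x = (2 ± sqrt(10)) / 2
Numerically: x ≈ 2.5811 or x ≈ -0.5811

x = (2 + sqrt(10)) / 2 or x = (2 - sqrt(10)) / 2


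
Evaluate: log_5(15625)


We need the exponent such that 5^? = 15625
5^6 = 15625
Therefore log_5(15625) = 6

6


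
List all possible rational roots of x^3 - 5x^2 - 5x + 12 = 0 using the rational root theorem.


Rational root theorem: possible roots are ±p/q where:
  p divides the constant term (12): p ∈ {1, 2, 3, 4, 6, 12}
  q divides the leading coefficient (1): q ∈ {1}

All possible rational roots: -12, -6, -4, -3, -2, -1, 1, 2, 3, 4, 6, 12

-12, -6, -4, -3, -2, -1, 1, 2, 3, 4, 6, 12


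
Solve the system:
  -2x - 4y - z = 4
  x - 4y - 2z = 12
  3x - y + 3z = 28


Using Cramer's rule. Expand each determinant along the first row.
D  = (-2)*[(-4)*3 - (-2)*(-1)] - (-4)*[1*3 - (-2)*3] + (-1)*[1*(-1) - (-4)*3]
  = (-2)*(-14) - (-4)*(9) + (-1)*(11) = 53
Dx = 4*[(-4)*3 - (-2)*(-1)] - (-4)*[12*3 - (-2)*28] + (-1)*[12*(-1) - (-4)*28]
  = 4*(-14) - (-4)*(92) + (-1)*(100) = 212
Dy = (-2)*[12*3 - (-2)*28] - 4*[1*3 - (-2)*3] + (-1)*[1*28 - 12*3]
  = (-2)*(92) - 4*(9) + (-1)*(-8) = -212
Dz = (-2)*[(-4)*28 - 12*(-1)] - (-4)*[1*28 - 12*3] + 4*[1*(-1) - (-4)*3]
  = (-2)*(-100) - (-4)*(-8) + 4*(11) = 212
x = Dx/D = 212/53 = 4, y = Dy/D = -212/53 = -4, z = Dz/D = 212/53 = 4
Check eq1: (-2)(4) + (-4)(-4) + (-1)(4) = 4 = 4 ✓
Check eq2: (1)(4) + (-4)(-4) + (-2)(4) = 12 = 12 ✓
Check eq3: (3)(4) + (-1)(-4) + (3)(4) = 28 = 28 ✓

x = 4, y = -4, z = 4


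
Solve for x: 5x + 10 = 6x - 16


Starting with: 5x + 10 = 6x - 16
Move all x terms to left: (5 - 6)x = -16 - 10
Simplify: -x = -26
Divide both sides by -1: x = 26

x = 26


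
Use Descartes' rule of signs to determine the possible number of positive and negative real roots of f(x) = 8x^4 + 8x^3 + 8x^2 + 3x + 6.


Descartes' rule of signs:

For positive roots, count sign changes in f(x) = 8x^4 + 8x^3 + 8x^2 + 3x + 6:
Signs of coefficients: +, +, +, +, +
Number of sign changes: 0
Possible positive real roots: 0

For negative roots, examine f(-x) = 8x^4 - 8x^3 + 8x^2 - 3x + 6:
Signs of coefficients: +, -, +, -, +
Number of sign changes: 4
Possible negative real roots: 4, 2, 0

Positive roots: 0; Negative roots: 4 or 2 or 0


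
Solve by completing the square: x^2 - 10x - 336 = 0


Start: x^2 - 10x - 336 = 0
Move constant: x^2 - 10x = 336
Half of -10 is -5, squared is 25
Add 25 to both sides: x^2 - 10x + 25 = 361
(x - 5)^2 = 361
x - 5 = ±19
x = 5 + 19 = 24 or x = 5 - 19 = -14

x = -14, x = 24


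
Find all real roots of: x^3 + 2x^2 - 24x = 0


The constant term is 0, so x = 0 is a root. Factor out x:
  x(x^2 + 2x - 24) = 0
Solve the quadratic x^2 + 2x - 24 = 0: discriminant = 2^2 - 4(1)(-24) = 4 + 96 = 100.
sqrt(100) = 10, so x = (-2 ± 10)/2: x = 4 or x = -6.

x = -6, x = 0, x = 4


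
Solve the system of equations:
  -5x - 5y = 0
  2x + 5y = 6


Using Cramer's rule:
Determinant D = (-5)(5) - (2)(-5) = -25 + 10 = -15
Dx = (0)(5) - (6)(-5) = 0 + 30 = 30
Dy = (-5)(6) - (2)(0) = -30 - 0 = -30
x = Dx/D = 30/-15 = -2
y = Dy/D = -30/-15 = 2

x = -2, y = 2


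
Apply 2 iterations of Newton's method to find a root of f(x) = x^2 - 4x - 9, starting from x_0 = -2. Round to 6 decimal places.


Newton's method: x_(n+1) = x_n - f(x_n)/f'(x_n)
f(x) = x^2 - 4x - 9
f'(x) = 2x - 4

Iteration 1:
  f(-2.000000) = 3.000000
  f'(-2.000000) = -8.000000
  x_1 = -2.000000 - (3.000000)/(-8.000000) = -1.625000

Iteration 2:
  f(-1.625000) = 0.140625
  f'(-1.625000) = -7.250000
  x_2 = -1.625000 - (0.140625)/(-7.250000) = -1.605603

x_2 = -1.605603


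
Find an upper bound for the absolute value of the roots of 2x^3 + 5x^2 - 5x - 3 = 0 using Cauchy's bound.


Cauchy's bound: all roots r satisfy |r| <= 1 + max(|a_i/a_n|) for i = 0,...,n-1
where a_n is the leading coefficient.

Coefficients: [2, 5, -5, -3]
Leading coefficient a_n = 2
Ratios |a_i/a_n|: 5/2, 5/2, 3/2
Maximum ratio: 5/2
Cauchy's bound: |r| <= 1 + 5/2 = 7/2

Upper bound = 7/2


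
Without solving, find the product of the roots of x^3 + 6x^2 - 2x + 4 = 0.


By Vieta's formulas for x^3 + bx^2 + cx + d = 0:
  r1 + r2 + r3 = -b/a = -6
  r1*r2 + r1*r3 + r2*r3 = c/a = -2
  r1*r2*r3 = -d/a = -4


Product = -4


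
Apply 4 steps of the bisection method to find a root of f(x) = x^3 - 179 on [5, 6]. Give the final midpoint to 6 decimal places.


f(x) = x^3 - 179
f(5) = -54 < 0
f(6) = 37 > 0

Step 1: midpoint = (5.000000 + 6.000000)/2 = 5.500000
  f(5.500000) = -12.625000
  f(mid) < 0, so root is in [5.500000, 6.000000]

Step 2: midpoint = (5.500000 + 6.000000)/2 = 5.750000
  f(5.750000) = 11.109375
  f(mid) > 0, so root is in [5.500000, 5.750000]

Step 3: midpoint = (5.500000 + 5.750000)/2 = 5.625000
  f(5.625000) = -1.021484
  f(mid) < 0, so root is in [5.625000, 5.750000]

Step 4: midpoint = (5.625000 + 5.750000)/2 = 5.687500
  f(5.687500) = 4.977295
  f(mid) > 0, so root is in [5.625000, 5.687500]

midpoint = 5.687500


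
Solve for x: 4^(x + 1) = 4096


Express both sides with the same base.
4096 = 4^6
Since the bases match, equate exponents: x + 1 = 6
So x = 6 - (1) = 5

x = 5


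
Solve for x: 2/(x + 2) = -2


Multiply both sides by (x + 2): 2 = -2(x + 2)
Distribute: 2 = -2x - 4
-2x = 2 + 4 = 6
x = -3

x = -3


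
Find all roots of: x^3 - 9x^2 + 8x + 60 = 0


Let p(x) = x^3 - 9x^2 + 8x + 60. By the rational root theorem (leading coefficient 1), any rational root is an integer divisor of 60: try ±1, ±2, ... in turn.
Test x = 1: value = 60 ≠ 0.
Test x = -1: value = 42 ≠ 0.
Test x = 2: value = 48 ≠ 0.
Test x = -2: value = 0 ✓, so (x + 2) is a factor.
Synthetic division by (x + 2): bring down 1; 1(-2) - 9 = -11; (-11)(-2) + 8 = 30; 30(-2) + 60 = 0 → quotient x^2 - 11x + 30, remainder 0.
Solve the quadratic x^2 - 11x + 30 = 0: discriminant = (-11)^2 - 4(1)(30) = 121 - 120 = 1.
sqrt(1) = 1, so x = (11 ± 1)/2: x = 6 or x = 5.
Collecting all roots found:

x = -2, x = 5, x = 6


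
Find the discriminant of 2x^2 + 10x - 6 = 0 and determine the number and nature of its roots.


For ax^2 + bx + c = 0, discriminant D = b^2 - 4ac
Here a = 2, b = 10, c = -6
D = (10)^2 - 4(2)(-6) = 100 + 48 = 148

D = 148 > 0 but not a perfect square
The equation has 2 distinct real irrational roots.

Discriminant = 148, 2 distinct real irrational roots


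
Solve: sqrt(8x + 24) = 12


Square both sides: 8x + 24 = 12^2 = 144
8x = 144 - 24 = 120
x = 15
Check: sqrt(8*15 + 24) = sqrt(144) = 12 ✓

x = 15


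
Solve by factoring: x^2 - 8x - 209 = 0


We need two numbers that multiply to -209 and add to -8.
Those numbers are 11 and -19 (since 11 * (-19) = -209 and 11 + (-19) = -8).
So x^2 - 8x - 209 = (x + 11)(x - 19) = 0
Setting each factor to zero: x = -11 or x = 19

x = -11, x = 19


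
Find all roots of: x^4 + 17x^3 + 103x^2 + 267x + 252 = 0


Let p(x) = x^4 + 17x^3 + 103x^2 + 267x + 252. By the rational root theorem (leading coefficient 1), any rational root is an integer divisor of 252: try ±1, ±2, ... in turn.
Test x = 1: value = 640 ≠ 0.
Test x = -1: value = 72 ≠ 0.
Test x = 2: value = 1350 ≠ 0.
Test x = -2: value = 10 ≠ 0.
Test x = 3: value = 2520 ≠ 0.
Test x = -3: value = 0 ✓, so (x + 3) is a factor.
Synthetic division by (x + 3): bring down 1; 1(-3) + 17 = 14; 14(-3) + 103 = 61; 61(-3) + 267 = 84; 84(-3) + 252 = 0 → quotient x^3 + 14x^2 + 61x + 84, remainder 0.
Continue with the quotient x^3 + 14x^2 + 61x + 84 (candidates must divide 84; re-test x = -3 first in case it repeats).
Test x = -3: value = 0 ✓, so (x + 3) is a factor.
Synthetic division by (x + 3): bring down 1; 1(-3) + 14 = 11; 11(-3) + 61 = 28; 28(-3) + 84 = 0 → quotient x^2 + 11x + 28, remainder 0.
Solve the quadratic x^2 + 11x + 28 = 0: discriminant = 11^2 - 4(1)(28) = 121 - 112 = 9.
sqrt(9) = 3, so x = (-11 ± 3)/2: x = -4 or x = -7.
Collecting all roots found:

x = -7, x = -4, x = -3 (multiplicity 2)


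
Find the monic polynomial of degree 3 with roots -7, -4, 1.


A monic polynomial with roots -7, -4, 1 is:
p(x) = (x + 7)(x + 4)(x - 1)
After multiplying by (x + 7): x + 7
After multiplying by (x + 4): x^2 + 11x + 28
After multiplying by (x - 1): x^3 + 10x^2 + 17x - 28

x^3 + 10x^2 + 17x - 28


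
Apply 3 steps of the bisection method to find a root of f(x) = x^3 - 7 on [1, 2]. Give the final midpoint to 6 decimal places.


f(x) = x^3 - 7
f(1) = -6 < 0
f(2) = 1 > 0

Step 1: midpoint = (1.000000 + 2.000000)/2 = 1.500000
  f(1.500000) = -3.625000
  f(mid) < 0, so root is in [1.500000, 2.000000]

Step 2: midpoint = (1.500000 + 2.000000)/2 = 1.750000
  f(1.750000) = -1.640625
  f(mid) < 0, so root is in [1.750000, 2.000000]

Step 3: midpoint = (1.750000 + 2.000000)/2 = 1.875000
  f(1.875000) = -0.408203
  f(mid) < 0, so root is in [1.875000, 2.000000]

midpoint = 1.875000


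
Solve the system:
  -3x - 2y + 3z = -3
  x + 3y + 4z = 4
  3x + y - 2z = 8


Using Cramer's rule. Expand each determinant along the first row.
D  = (-3)*[3*(-2) - 4*1] - (-2)*[1*(-2) - 4*3] + 3*[1*1 - 3*3]
  = (-3)*(-10) - (-2)*(-14) + 3*(-8) = -22
Dx = (-3)*[3*(-2) - 4*1] - (-2)*[4*(-2) - 4*8] + 3*[4*1 - 3*8]
  = (-3)*(-10) - (-2)*(-40) + 3*(-20) = -110
Dy = (-3)*[4*(-2) - 4*8] - (-3)*[1*(-2) - 4*3] + 3*[1*8 - 4*3]
  = (-3)*(-40) - (-3)*(-14) + 3*(-4) = 66
Dz = (-3)*[3*8 - 4*1] - (-2)*[1*8 - 4*3] + (-3)*[1*1 - 3*3]
  = (-3)*(20) - (-2)*(-4) + (-3)*(-8) = -44
x = Dx/D = -110/-22 = 5, y = Dy/D = 66/-22 = -3, z = Dz/D = -44/-22 = 2
Check eq1: (-3)(5) + (-2)(-3) + (3)(2) = -3 = -3 ✓
Check eq2: (1)(5) + (3)(-3) + (4)(2) = 4 = 4 ✓
Check eq3: (3)(5) + (1)(-3) + (-2)(2) = 8 = 8 ✓

x = 5, y = -3, z = 2


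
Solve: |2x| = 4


An absolute value equation |expr| = 4 gives two cases:
Case 1: 2x = 4
  2x = 4, so x = 2
Case 2: 2x = -4
  2x = -4, so x = -2

x = -2, x = 2


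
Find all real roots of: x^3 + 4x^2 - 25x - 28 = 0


Let p(x) = x^3 + 4x^2 - 25x - 28. By the rational root theorem (leading coefficient 1), any rational root is an integer divisor of 28: try ±1, ±2, ... in turn.
Test x = 1: value = -48 ≠ 0.
Test x = -1: value = 0 ✓, so (x + 1) is a factor.
Synthetic division by (x + 1): bring down 1; 1(-1) + 4 = 3; 3(-1) - 25 = -28; (-28)(-1) - 28 = 0 → quotient x^2 + 3x - 28, remainder 0.
Solve the quadratic x^2 + 3x - 28 = 0: discriminant = 3^2 - 4(1)(-28) = 9 + 112 = 121.
sqrt(121) = 11, so x = (-3 ± 11)/2: x = 4 or x = -7.

x = -7, x = -1, x = 4


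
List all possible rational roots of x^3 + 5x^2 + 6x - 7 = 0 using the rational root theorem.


Rational root theorem: possible roots are ±p/q where:
  p divides the constant term (-7): p ∈ {1, 7}
  q divides the leading coefficient (1): q ∈ {1}

All possible rational roots: -7, -1, 1, 7

-7, -1, 1, 7


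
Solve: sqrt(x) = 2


Square both sides: x = 2^2 = 4
x = 4 - 0 = 4
x = 4
Check: sqrt(1*4 + 0) = sqrt(4) = 2 ✓

x = 4


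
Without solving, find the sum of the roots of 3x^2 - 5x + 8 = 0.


By Vieta's formulas for ax^2 + bx + c = 0:
  Sum of roots = -b/a
  Product of roots = c/a

Here a = 3, b = -5, c = 8
Sum = -(-5)/3 = 5/3
Product = 8/3 = 8/3

Sum = 5/3


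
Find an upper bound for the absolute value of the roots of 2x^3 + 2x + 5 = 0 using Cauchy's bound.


Cauchy's bound: all roots r satisfy |r| <= 1 + max(|a_i/a_n|) for i = 0,...,n-1
where a_n is the leading coefficient.

Coefficients: [2, 0, 2, 5]
Leading coefficient a_n = 2
Ratios |a_i/a_n|: 0, 1, 5/2
Maximum ratio: 5/2
Cauchy's bound: |r| <= 1 + 5/2 = 7/2

Upper bound = 7/2


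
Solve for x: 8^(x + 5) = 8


Express both sides with the same base.
8 = 8^1
Since the bases match, equate exponents: x + 5 = 1
So x = 1 - (5) = -4

x = -4


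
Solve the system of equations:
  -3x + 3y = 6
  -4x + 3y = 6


Using Cramer's rule:
Determinant D = (-3)(3) - (-4)(3) = -9 + 12 = 3
Dx = (6)(3) - (6)(3) = 18 - 18 = 0
Dy = (-3)(6) - (-4)(6) = -18 + 24 = 6
x = Dx/D = 0/3 = 0
y = Dy/D = 6/3 = 2

x = 0, y = 2


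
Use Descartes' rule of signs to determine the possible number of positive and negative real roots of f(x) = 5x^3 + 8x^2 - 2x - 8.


Descartes' rule of signs:

For positive roots, count sign changes in f(x) = 5x^3 + 8x^2 - 2x - 8:
Signs of coefficients: +, +, -, -
Number of sign changes: 1
Possible positive real roots: 1

For negative roots, examine f(-x) = -5x^3 + 8x^2 + 2x - 8:
Signs of coefficients: -, +, +, -
Number of sign changes: 2
Possible negative real roots: 2, 0

Positive roots: 1; Negative roots: 2 or 0


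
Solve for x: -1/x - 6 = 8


Subtract -6 from both sides: -1/x = 14
Multiply both sides by x: -1 = 14 * x
Divide by 14: x = -1/14

x = -1/14


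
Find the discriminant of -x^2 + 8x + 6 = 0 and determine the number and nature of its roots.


For ax^2 + bx + c = 0, discriminant D = b^2 - 4ac
Here a = -1, b = 8, c = 6
D = (8)^2 - 4(-1)(6) = 64 + 24 = 88

D = 88 > 0 but not a perfect square
The equation has 2 distinct real irrational roots.

Discriminant = 88, 2 distinct real irrational roots


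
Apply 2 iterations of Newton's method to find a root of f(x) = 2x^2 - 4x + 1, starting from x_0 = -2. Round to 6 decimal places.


Newton's method: x_(n+1) = x_n - f(x_n)/f'(x_n)
f(x) = 2x^2 - 4x + 1
f'(x) = 4x - 4

Iteration 1:
  f(-2.000000) = 17.000000
  f'(-2.000000) = -12.000000
  x_1 = -2.000000 - (17.000000)/(-12.000000) = -0.583333

Iteration 2:
  f(-0.583333) = 4.013889
  f'(-0.583333) = -6.333333
  x_2 = -0.583333 - (4.013889)/(-6.333333) = 0.050439

x_2 = 0.050439


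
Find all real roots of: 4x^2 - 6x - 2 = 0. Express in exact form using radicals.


Using the quadratic formula: x = (-b ± sqrt(b^2 - 4ac)) / (2a)
Here a = 4, b = -6, c = -2
Discriminant = b^2 - 4ac = (-6)^2 - 4(4)(-2) = 36 + 32 = 68
Since discriminant = 68 > 0, there are two real roots.
x = (6 ± 2*sqrt(17)) / 8
Simplifying: x = (3 ± sqrt(17)) / 4
Numerically: x ≈ 1.7808 or x ≈ -0.2808

x = (3 + sqrt(17)) / 4 or x = (3 - sqrt(17)) / 4


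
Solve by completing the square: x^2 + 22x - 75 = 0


Start: x^2 + 22x - 75 = 0
Move constant: x^2 + 22x = 75
Half of 22 is 11, squared is 121
Add 121 to both sides: x^2 + 22x + 121 = 196
(x + 11)^2 = 196
x + 11 = ±14
x = -11 + 14 = 3 or x = -11 - 14 = -25

x = -25, x = 3


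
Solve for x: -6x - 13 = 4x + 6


Starting with: -6x - 13 = 4x + 6
Move all x terms to left: (-6 - 4)x = 6 + 13
Simplify: -10x = 19
Divide both sides by -10: x = -19/10

x = -19/10


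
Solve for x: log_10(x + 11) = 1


Convert to exponential form: x + 11 = 10^1 = 10
x = 10 - 11 = -1
Check: log_10(-1 + 11) = log_10(10) = log_10(10) = 1 ✓

x = -1


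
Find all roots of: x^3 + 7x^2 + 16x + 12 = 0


Let p(x) = x^3 + 7x^2 + 16x + 12. By the rational root theorem (leading coefficient 1), any rational root is an integer divisor of 12: try ±1, ±2, ... in turn.
Test x = 1: value = 36 ≠ 0.
Test x = -1: value = 2 ≠ 0.
Test x = 2: value = 80 ≠ 0.
Test x = -2: value = 0 ✓, so (x + 2) is a factor.
Synthetic division by (x + 2): bring down 1; 1(-2) + 7 = 5; 5(-2) + 16 = 6; 6(-2) + 12 = 0 → quotient x^2 + 5x + 6, remainder 0.
Solve the quadratic x^2 + 5x + 6 = 0: discriminant = 5^2 - 4(1)(6) = 25 - 24 = 1.
sqrt(1) = 1, so x = (-5 ± 1)/2: x = -2 or x = -3.
Collecting all roots found:

x = -3, x = -2 (multiplicity 2)


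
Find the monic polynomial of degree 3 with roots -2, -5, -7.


A monic polynomial with roots -2, -5, -7 is:
p(x) = (x + 2)(x + 5)(x + 7)
After multiplying by (x + 2): x + 2
After multiplying by (x + 5): x^2 + 7x + 10
After multiplying by (x + 7): x^3 + 14x^2 + 59x + 70

x^3 + 14x^2 + 59x + 70


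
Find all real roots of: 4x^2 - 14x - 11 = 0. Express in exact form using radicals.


Using the quadratic formula: x = (-b ± sqrt(b^2 - 4ac)) / (2a)
Here a = 4, b = -14, c = -11
Discriminant = b^2 - 4ac = (-14)^2 - 4(4)(-11) = 196 + 176 = 372
Since discriminant = 372 > 0, there are two real roots.
x = (14 ± 2*sqrt(93)) / 8
Simplifying: x = (7 ± sqrt(93)) / 4
Numerically: x ≈ 4.1609 or x ≈ -0.6609

x = (7 + sqrt(93)) / 4 or x = (7 - sqrt(93)) / 4


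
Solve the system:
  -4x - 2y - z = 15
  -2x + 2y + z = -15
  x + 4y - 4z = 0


Using Cramer's rule. Expand each determinant along the first row.
D  = (-4)*[2*(-4) - 1*4] - (-2)*[(-2)*(-4) - 1*1] + (-1)*[(-2)*4 - 2*1]
  = (-4)*(-12) - (-2)*(7) + (-1)*(-10) = 72
Dx = 15*[2*(-4) - 1*4] - (-2)*[(-15)*(-4) - 1*0] + (-1)*[(-15)*4 - 2*0]
  = 15*(-12) - (-2)*(60) + (-1)*(-60) = 0
Dy = (-4)*[(-15)*(-4) - 1*0] - 15*[(-2)*(-4) - 1*1] + (-1)*[(-2)*0 - (-15)*1]
  = (-4)*(60) - 15*(7) + (-1)*(15) = -360
Dz = (-4)*[2*0 - (-15)*4] - (-2)*[(-2)*0 - (-15)*1] + 15*[(-2)*4 - 2*1]
  = (-4)*(60) - (-2)*(15) + 15*(-10) = -360
x = Dx/D = 0/72 = 0, y = Dy/D = -360/72 = -5, z = Dz/D = -360/72 = -5
Check eq1: (-4)(0) + (-2)(-5) + (-1)(-5) = 15 = 15 ✓
Check eq2: (-2)(0) + (2)(-5) + (1)(-5) = -15 = -15 ✓
Check eq3: (1)(0) + (4)(-5) + (-4)(-5) = 0 = 0 ✓

x = 0, y = -5, z = -5


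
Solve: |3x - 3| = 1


An absolute value equation |expr| = 1 gives two cases:
Case 1: 3x - 3 = 1
  3x = 4, so x = 4/3
Case 2: 3x - 3 = -1
  3x = 2, so x = 2/3

x = 2/3, x = 4/3


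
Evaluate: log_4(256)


We need the exponent such that 4^? = 256
4^4 = 256
Therefore log_4(256) = 4

4


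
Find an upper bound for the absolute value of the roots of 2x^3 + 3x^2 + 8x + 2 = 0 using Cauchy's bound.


Cauchy's bound: all roots r satisfy |r| <= 1 + max(|a_i/a_n|) for i = 0,...,n-1
where a_n is the leading coefficient.

Coefficients: [2, 3, 8, 2]
Leading coefficient a_n = 2
Ratios |a_i/a_n|: 3/2, 4, 1
Maximum ratio: 4
Cauchy's bound: |r| <= 1 + 4 = 5

Upper bound = 5


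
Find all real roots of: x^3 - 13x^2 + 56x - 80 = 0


Let p(x) = x^3 - 13x^2 + 56x - 80. By the rational root theorem (leading coefficient 1), any rational root is an integer divisor of 80: try ±1, ±2, ... in turn.
Test x = 1: value = -36 ≠ 0.
Test x = -1: value = -150 ≠ 0.
Test x = 2: value = -12 ≠ 0.
Test x = -2: value = -252 ≠ 0.
Test x = 4: value = 0 ✓, so (x - 4) is a factor.
Synthetic division by (x - 4): bring down 1; 1(4) - 13 = -9; (-9)(4) + 56 = 20; 20(4) - 80 = 0 → quotient x^2 - 9x + 20, remainder 0.
Solve the quadratic x^2 - 9x + 20 = 0: discriminant = (-9)^2 - 4(1)(20) = 81 - 80 = 1.
sqrt(1) = 1, so x = (9 ± 1)/2: x = 5 or x = 4.

x = 4 (multiplicity 2), x = 5


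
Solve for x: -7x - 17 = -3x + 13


Starting with: -7x - 17 = -3x + 13
Move all x terms to left: (-7 + 3)x = 13 + 17
Simplify: -4x = 30
Divide both sides by -4: x = -15/2

x = -15/2


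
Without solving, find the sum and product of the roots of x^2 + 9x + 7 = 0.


By Vieta's formulas for ax^2 + bx + c = 0:
  Sum of roots = -b/a
  Product of roots = c/a

Here a = 1, b = 9, c = 7
Sum = -(9)/1 = -9
Product = 7/1 = 7

Sum = -9, Product = 7


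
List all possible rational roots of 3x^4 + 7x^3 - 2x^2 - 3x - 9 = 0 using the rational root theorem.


Rational root theorem: possible roots are ±p/q where:
  p divides the constant term (-9): p ∈ {1, 3, 9}
  q divides the leading coefficient (3): q ∈ {1, 3}

All possible rational roots: -9, -3, -1, -1/3, 1/3, 1, 3, 9

-9, -3, -1, -1/3, 1/3, 1, 3, 9


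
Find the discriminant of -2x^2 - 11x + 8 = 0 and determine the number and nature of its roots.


For ax^2 + bx + c = 0, discriminant D = b^2 - 4ac
Here a = -2, b = -11, c = 8
D = (-11)^2 - 4(-2)(8) = 121 + 64 = 185

D = 185 > 0 but not a perfect square
The equation has 2 distinct real irrational roots.

Discriminant = 185, 2 distinct real irrational roots


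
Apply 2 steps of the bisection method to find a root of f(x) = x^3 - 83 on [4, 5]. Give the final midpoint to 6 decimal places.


f(x) = x^3 - 83
f(4) = -19 < 0
f(5) = 42 > 0

Step 1: midpoint = (4.000000 + 5.000000)/2 = 4.500000
  f(4.500000) = 8.125000
  f(mid) > 0, so root is in [4.000000, 4.500000]

Step 2: midpoint = (4.000000 + 4.500000)/2 = 4.250000
  f(4.250000) = -6.234375
  f(mid) < 0, so root is in [4.250000, 4.500000]

midpoint = 4.250000


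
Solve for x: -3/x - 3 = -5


Subtract -3 from both sides: -3/x = -2
Multiply both sides by x: -3 = -2 * x
Divide by -2: x = 3/2

x = 3/2
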